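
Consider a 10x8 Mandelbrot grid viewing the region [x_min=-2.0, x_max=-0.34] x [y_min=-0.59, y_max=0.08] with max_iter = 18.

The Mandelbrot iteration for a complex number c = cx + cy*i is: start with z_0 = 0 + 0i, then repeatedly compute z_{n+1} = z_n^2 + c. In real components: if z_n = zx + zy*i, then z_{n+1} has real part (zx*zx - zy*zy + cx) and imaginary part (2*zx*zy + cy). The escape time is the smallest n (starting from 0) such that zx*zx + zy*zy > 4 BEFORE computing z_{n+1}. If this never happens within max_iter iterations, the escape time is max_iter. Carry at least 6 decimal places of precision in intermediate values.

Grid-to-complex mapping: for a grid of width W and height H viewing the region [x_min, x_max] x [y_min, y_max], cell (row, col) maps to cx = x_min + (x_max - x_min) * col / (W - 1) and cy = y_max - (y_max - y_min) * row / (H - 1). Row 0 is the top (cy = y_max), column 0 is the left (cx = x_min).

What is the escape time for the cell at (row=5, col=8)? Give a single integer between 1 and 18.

z_0 = 0 + 0i, c = -0.5244 + -0.3986i
Iter 1: z = -0.5244 + -0.3986i, |z|^2 = 0.4339
Iter 2: z = -0.4083 + 0.0195i, |z|^2 = 0.1671
Iter 3: z = -0.3581 + -0.4145i, |z|^2 = 0.3001
Iter 4: z = -0.5680 + -0.1017i, |z|^2 = 0.3329
Iter 5: z = -0.2122 + -0.2831i, |z|^2 = 0.1252
Iter 6: z = -0.5595 + -0.2784i, |z|^2 = 0.3906
Iter 7: z = -0.2889 + -0.0870i, |z|^2 = 0.0910
Iter 8: z = -0.4486 + -0.3483i, |z|^2 = 0.3225
Iter 9: z = -0.4446 + -0.0861i, |z|^2 = 0.2051
Iter 10: z = -0.3342 + -0.3220i, |z|^2 = 0.2154
Iter 11: z = -0.5164 + -0.1833i, |z|^2 = 0.3003
Iter 12: z = -0.2913 + -0.2092i, |z|^2 = 0.1286
Iter 13: z = -0.4833 + -0.2767i, |z|^2 = 0.3102
Iter 14: z = -0.3674 + -0.1311i, |z|^2 = 0.1522
Iter 15: z = -0.4067 + -0.3022i, |z|^2 = 0.2567
Iter 16: z = -0.4504 + -0.1527i, |z|^2 = 0.2262
Iter 17: z = -0.3449 + -0.2610i, |z|^2 = 0.1871

Answer: 18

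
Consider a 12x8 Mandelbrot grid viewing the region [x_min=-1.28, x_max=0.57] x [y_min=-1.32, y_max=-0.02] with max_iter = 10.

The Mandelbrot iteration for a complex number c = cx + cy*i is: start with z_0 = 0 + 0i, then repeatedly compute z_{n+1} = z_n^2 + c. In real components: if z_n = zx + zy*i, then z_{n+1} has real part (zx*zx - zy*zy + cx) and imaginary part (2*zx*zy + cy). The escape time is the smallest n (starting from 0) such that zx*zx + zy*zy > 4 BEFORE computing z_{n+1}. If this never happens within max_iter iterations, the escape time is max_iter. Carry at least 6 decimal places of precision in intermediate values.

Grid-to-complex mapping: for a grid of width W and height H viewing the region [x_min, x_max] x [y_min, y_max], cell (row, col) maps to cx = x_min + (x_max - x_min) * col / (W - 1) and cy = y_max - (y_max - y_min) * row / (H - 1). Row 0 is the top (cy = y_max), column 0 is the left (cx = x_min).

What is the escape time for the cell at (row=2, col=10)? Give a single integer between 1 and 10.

Answer: 10

Derivation:
z_0 = 0 + 0i, c = 0.4018 + -0.3914i
Iter 1: z = 0.4018 + -0.3914i, |z|^2 = 0.3147
Iter 2: z = 0.4101 + -0.7060i, |z|^2 = 0.6666
Iter 3: z = 0.0715 + -0.9704i, |z|^2 = 0.9468
Iter 4: z = -0.5348 + -0.5303i, |z|^2 = 0.5672
Iter 5: z = 0.4066 + 0.1757i, |z|^2 = 0.1962
Iter 6: z = 0.5363 + -0.2485i, |z|^2 = 0.3493
Iter 7: z = 0.6277 + -0.6580i, |z|^2 = 0.8269
Iter 8: z = 0.3629 + -1.2174i, |z|^2 = 1.6137
Iter 9: z = -0.9485 + -1.2749i, |z|^2 = 2.5252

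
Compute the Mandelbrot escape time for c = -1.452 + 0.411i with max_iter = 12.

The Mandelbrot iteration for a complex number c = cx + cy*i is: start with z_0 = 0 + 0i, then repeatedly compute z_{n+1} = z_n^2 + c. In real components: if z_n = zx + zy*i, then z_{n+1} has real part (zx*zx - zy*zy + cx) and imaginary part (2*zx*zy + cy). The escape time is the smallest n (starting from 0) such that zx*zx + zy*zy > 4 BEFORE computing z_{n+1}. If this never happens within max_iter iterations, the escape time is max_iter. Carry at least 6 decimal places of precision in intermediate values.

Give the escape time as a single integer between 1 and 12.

Answer: 4

Derivation:
z_0 = 0 + 0i, c = -1.4520 + 0.4110i
Iter 1: z = -1.4520 + 0.4110i, |z|^2 = 2.2772
Iter 2: z = 0.4874 + -0.7825i, |z|^2 = 0.8499
Iter 3: z = -1.8268 + -0.3518i, |z|^2 = 3.4611
Iter 4: z = 1.7616 + 1.6963i, |z|^2 = 5.9807
Escaped at iteration 4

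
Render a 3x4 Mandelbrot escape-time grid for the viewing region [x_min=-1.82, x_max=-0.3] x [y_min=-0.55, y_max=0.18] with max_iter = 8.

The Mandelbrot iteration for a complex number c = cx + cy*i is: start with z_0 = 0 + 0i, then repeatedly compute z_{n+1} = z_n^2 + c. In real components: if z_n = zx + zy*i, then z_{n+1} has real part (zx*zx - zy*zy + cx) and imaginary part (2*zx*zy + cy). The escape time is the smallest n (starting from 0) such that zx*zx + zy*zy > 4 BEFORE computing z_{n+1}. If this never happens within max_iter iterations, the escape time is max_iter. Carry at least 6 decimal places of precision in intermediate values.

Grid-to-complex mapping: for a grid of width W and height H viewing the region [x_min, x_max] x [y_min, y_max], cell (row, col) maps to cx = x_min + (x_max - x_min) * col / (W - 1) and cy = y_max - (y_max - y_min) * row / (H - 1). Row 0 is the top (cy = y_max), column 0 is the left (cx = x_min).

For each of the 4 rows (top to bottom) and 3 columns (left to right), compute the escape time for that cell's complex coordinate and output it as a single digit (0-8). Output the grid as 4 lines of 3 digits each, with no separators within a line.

Answer: 488
688
388
358

Derivation:
(row=0, col=0): c = -1.8200 + 0.1800i → escape time 4
(row=0, col=1): c = -1.0600 + 0.1800i → escape time 8
(row=0, col=2): c = -0.3000 + 0.1800i → escape time 8
(row=1, col=0): c = -1.8200 + -0.0633i → escape time 6
(row=1, col=1): c = -1.0600 + -0.0633i → escape time 8
(row=1, col=2): c = -0.3000 + -0.0633i → escape time 8
(row=2, col=0): c = -1.8200 + -0.3067i → escape time 3
(row=2, col=1): c = -1.0600 + -0.3067i → escape time 8
(row=2, col=2): c = -0.3000 + -0.3067i → escape time 8
(row=3, col=0): c = -1.8200 + -0.5500i → escape time 3
(row=3, col=1): c = -1.0600 + -0.5500i → escape time 5
(row=3, col=2): c = -0.3000 + -0.5500i → escape time 8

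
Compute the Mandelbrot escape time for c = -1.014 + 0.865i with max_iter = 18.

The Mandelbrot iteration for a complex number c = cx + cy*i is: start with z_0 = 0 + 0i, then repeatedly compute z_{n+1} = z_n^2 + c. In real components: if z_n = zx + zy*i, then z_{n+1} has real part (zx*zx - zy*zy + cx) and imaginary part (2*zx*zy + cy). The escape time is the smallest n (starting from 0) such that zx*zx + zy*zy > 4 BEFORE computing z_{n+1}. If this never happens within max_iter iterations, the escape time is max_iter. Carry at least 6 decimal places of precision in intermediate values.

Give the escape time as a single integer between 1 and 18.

z_0 = 0 + 0i, c = -1.0140 + 0.8650i
Iter 1: z = -1.0140 + 0.8650i, |z|^2 = 1.7764
Iter 2: z = -0.7340 + -0.8892i, |z|^2 = 1.3295
Iter 3: z = -1.2659 + 2.1704i, |z|^2 = 6.3133
Escaped at iteration 3

Answer: 3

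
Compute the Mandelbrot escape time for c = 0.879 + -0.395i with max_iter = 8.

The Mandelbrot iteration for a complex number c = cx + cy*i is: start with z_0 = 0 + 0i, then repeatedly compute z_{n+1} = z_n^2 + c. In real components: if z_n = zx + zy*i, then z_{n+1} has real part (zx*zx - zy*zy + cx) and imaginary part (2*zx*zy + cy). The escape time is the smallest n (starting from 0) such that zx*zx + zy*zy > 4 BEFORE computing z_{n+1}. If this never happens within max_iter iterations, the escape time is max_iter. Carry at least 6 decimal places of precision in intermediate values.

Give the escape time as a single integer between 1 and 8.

Answer: 3

Derivation:
z_0 = 0 + 0i, c = 0.8790 + -0.3950i
Iter 1: z = 0.8790 + -0.3950i, |z|^2 = 0.9287
Iter 2: z = 1.4956 + -1.0894i, |z|^2 = 3.4237
Iter 3: z = 1.9291 + -3.6537i, |z|^2 = 17.0706
Escaped at iteration 3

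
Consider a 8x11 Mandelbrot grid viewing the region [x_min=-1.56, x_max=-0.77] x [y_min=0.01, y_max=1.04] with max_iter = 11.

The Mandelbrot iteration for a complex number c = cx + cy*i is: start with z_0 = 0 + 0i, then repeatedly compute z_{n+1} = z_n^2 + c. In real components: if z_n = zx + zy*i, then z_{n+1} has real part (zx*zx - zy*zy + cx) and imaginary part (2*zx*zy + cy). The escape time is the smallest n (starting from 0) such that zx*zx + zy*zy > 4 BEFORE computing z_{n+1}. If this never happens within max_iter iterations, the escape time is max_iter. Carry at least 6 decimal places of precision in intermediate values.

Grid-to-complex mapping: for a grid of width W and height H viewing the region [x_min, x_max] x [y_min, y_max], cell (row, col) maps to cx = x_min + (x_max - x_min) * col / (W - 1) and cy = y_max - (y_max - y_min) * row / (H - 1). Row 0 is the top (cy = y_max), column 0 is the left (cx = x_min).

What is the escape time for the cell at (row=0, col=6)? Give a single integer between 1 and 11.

z_0 = 0 + 0i, c = -0.8829 + 1.0400i
Iter 1: z = -0.8829 + 1.0400i, |z|^2 = 1.8610
Iter 2: z = -1.1850 + -0.7963i, |z|^2 = 2.0384
Iter 3: z = -0.1127 + 2.9274i, |z|^2 = 8.5822
Escaped at iteration 3

Answer: 3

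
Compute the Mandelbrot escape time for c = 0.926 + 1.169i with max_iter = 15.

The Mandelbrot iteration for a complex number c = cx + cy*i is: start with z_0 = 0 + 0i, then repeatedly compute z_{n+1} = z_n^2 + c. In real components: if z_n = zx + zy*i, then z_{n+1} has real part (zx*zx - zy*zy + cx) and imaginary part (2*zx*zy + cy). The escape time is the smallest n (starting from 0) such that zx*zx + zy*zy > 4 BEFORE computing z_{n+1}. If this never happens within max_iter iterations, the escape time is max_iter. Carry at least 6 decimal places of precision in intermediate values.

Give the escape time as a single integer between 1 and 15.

Answer: 2

Derivation:
z_0 = 0 + 0i, c = 0.9260 + 1.1690i
Iter 1: z = 0.9260 + 1.1690i, |z|^2 = 2.2240
Iter 2: z = 0.4169 + 3.3340i, |z|^2 = 11.2893
Escaped at iteration 2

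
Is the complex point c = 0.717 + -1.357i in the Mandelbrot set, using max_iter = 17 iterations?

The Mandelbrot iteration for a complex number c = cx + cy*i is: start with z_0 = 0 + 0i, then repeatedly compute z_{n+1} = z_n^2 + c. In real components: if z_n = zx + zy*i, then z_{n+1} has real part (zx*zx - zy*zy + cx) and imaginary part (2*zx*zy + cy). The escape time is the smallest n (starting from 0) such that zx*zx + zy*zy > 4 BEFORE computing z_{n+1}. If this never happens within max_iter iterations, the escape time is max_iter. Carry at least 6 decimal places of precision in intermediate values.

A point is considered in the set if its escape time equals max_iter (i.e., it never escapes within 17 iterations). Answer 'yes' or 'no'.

z_0 = 0 + 0i, c = 0.7170 + -1.3570i
Iter 1: z = 0.7170 + -1.3570i, |z|^2 = 2.3555
Iter 2: z = -0.6104 + -3.3029i, |z|^2 = 11.2819
Escaped at iteration 2

Answer: no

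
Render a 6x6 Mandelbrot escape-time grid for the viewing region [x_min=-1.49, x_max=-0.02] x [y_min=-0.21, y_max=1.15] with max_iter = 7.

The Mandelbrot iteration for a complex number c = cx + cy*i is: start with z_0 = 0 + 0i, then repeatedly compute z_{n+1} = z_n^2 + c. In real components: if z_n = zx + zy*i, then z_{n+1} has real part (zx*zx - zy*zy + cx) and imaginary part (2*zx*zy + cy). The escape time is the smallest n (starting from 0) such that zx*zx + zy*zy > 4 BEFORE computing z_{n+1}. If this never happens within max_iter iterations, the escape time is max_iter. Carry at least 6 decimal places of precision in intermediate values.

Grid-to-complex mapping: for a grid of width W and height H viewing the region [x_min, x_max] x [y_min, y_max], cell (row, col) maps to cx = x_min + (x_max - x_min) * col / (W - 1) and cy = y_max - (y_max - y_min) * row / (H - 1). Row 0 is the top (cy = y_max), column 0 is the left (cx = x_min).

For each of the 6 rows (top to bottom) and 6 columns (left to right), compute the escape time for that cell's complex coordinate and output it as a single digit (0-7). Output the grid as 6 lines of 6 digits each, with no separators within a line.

(row=0, col=0): c = -1.4900 + 1.1500i → escape time 2
(row=0, col=1): c = -1.1960 + 1.1500i → escape time 3
(row=0, col=2): c = -0.9020 + 1.1500i → escape time 3
(row=0, col=3): c = -0.6080 + 1.1500i → escape time 3
(row=0, col=4): c = -0.3140 + 1.1500i → escape time 4
(row=0, col=5): c = -0.0200 + 1.1500i → escape time 4
(row=1, col=0): c = -1.4900 + 0.8780i → escape time 3
(row=1, col=1): c = -1.1960 + 0.8780i → escape time 3
(row=1, col=2): c = -0.9020 + 0.8780i → escape time 3
(row=1, col=3): c = -0.6080 + 0.8780i → escape time 4
(row=1, col=4): c = -0.3140 + 0.8780i → escape time 6
(row=1, col=5): c = -0.0200 + 0.8780i → escape time 7
(row=2, col=0): c = -1.4900 + 0.6060i → escape time 3
(row=2, col=1): c = -1.1960 + 0.6060i → escape time 3
(row=2, col=2): c = -0.9020 + 0.6060i → escape time 5
(row=2, col=3): c = -0.6080 + 0.6060i → escape time 7
(row=2, col=4): c = -0.3140 + 0.6060i → escape time 7
(row=2, col=5): c = -0.0200 + 0.6060i → escape time 7
(row=3, col=0): c = -1.4900 + 0.3340i → escape time 5
(row=3, col=1): c = -1.1960 + 0.3340i → escape time 7
(row=3, col=2): c = -0.9020 + 0.3340i → escape time 7
(row=3, col=3): c = -0.6080 + 0.3340i → escape time 7
(row=3, col=4): c = -0.3140 + 0.3340i → escape time 7
(row=3, col=5): c = -0.0200 + 0.3340i → escape time 7
(row=4, col=0): c = -1.4900 + 0.0620i → escape time 7
(row=4, col=1): c = -1.1960 + 0.0620i → escape time 7
(row=4, col=2): c = -0.9020 + 0.0620i → escape time 7
(row=4, col=3): c = -0.6080 + 0.0620i → escape time 7
(row=4, col=4): c = -0.3140 + 0.0620i → escape time 7
(row=4, col=5): c = -0.0200 + 0.0620i → escape time 7
(row=5, col=0): c = -1.4900 + -0.2100i → escape time 5
(row=5, col=1): c = -1.1960 + -0.2100i → escape time 7
(row=5, col=2): c = -0.9020 + -0.2100i → escape time 7
(row=5, col=3): c = -0.6080 + -0.2100i → escape time 7
(row=5, col=4): c = -0.3140 + -0.2100i → escape time 7
(row=5, col=5): c = -0.0200 + -0.2100i → escape time 7

Answer: 233344
333467
335777
577777
777777
577777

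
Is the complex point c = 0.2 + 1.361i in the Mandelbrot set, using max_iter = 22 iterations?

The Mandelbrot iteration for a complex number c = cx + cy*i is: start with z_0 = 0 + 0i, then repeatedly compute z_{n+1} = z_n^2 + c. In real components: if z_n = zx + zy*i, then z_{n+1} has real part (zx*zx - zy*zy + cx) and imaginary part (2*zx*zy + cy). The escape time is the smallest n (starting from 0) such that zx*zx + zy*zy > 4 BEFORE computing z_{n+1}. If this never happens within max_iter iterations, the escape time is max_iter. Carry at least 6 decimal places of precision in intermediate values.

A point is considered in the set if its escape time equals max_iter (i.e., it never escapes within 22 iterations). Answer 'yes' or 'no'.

z_0 = 0 + 0i, c = 0.2000 + 1.3610i
Iter 1: z = 0.2000 + 1.3610i, |z|^2 = 1.8923
Iter 2: z = -1.6123 + 1.9054i, |z|^2 = 6.2301
Escaped at iteration 2

Answer: no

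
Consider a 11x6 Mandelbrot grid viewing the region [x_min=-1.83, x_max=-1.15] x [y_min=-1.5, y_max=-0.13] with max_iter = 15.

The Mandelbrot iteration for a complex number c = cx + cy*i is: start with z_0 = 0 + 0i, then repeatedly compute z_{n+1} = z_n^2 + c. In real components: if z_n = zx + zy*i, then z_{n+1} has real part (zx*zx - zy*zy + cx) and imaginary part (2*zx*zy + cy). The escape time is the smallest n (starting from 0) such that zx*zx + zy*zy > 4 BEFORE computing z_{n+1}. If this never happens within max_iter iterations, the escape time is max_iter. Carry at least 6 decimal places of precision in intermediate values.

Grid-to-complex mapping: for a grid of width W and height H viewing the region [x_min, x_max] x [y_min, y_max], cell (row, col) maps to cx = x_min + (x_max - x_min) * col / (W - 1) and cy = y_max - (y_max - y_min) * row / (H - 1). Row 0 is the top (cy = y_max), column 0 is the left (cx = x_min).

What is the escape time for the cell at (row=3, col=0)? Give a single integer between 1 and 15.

Answer: 1

Derivation:
z_0 = 0 + 0i, c = -1.8300 + -0.9520i
Iter 1: z = -1.8300 + -0.9520i, |z|^2 = 4.2552
Escaped at iteration 1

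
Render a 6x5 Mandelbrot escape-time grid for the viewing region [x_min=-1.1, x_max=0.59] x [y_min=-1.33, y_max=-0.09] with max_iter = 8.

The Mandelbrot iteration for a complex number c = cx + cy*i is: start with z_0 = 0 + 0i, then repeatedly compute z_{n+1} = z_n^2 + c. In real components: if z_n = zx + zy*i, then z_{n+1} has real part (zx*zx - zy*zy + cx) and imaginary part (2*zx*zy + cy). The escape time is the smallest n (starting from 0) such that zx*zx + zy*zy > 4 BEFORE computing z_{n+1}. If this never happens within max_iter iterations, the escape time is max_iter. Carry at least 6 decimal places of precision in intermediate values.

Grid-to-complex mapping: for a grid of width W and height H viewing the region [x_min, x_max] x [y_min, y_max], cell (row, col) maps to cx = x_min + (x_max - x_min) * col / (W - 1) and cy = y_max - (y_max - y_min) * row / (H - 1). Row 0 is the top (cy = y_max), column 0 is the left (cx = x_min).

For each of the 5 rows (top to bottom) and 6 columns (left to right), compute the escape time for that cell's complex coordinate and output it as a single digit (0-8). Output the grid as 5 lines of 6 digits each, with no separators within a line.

Answer: 888884
788884
347863
334842
222222

Derivation:
(row=0, col=0): c = -1.1000 + -0.0900i → escape time 8
(row=0, col=1): c = -0.7620 + -0.0900i → escape time 8
(row=0, col=2): c = -0.4240 + -0.0900i → escape time 8
(row=0, col=3): c = -0.0860 + -0.0900i → escape time 8
(row=0, col=4): c = 0.2520 + -0.0900i → escape time 8
(row=0, col=5): c = 0.5900 + -0.0900i → escape time 4
(row=1, col=0): c = -1.1000 + -0.4000i → escape time 7
(row=1, col=1): c = -0.7620 + -0.4000i → escape time 8
(row=1, col=2): c = -0.4240 + -0.4000i → escape time 8
(row=1, col=3): c = -0.0860 + -0.4000i → escape time 8
(row=1, col=4): c = 0.2520 + -0.4000i → escape time 8
(row=1, col=5): c = 0.5900 + -0.4000i → escape time 4
(row=2, col=0): c = -1.1000 + -0.7100i → escape time 3
(row=2, col=1): c = -0.7620 + -0.7100i → escape time 4
(row=2, col=2): c = -0.4240 + -0.7100i → escape time 7
(row=2, col=3): c = -0.0860 + -0.7100i → escape time 8
(row=2, col=4): c = 0.2520 + -0.7100i → escape time 6
(row=2, col=5): c = 0.5900 + -0.7100i → escape time 3
(row=3, col=0): c = -1.1000 + -1.0200i → escape time 3
(row=3, col=1): c = -0.7620 + -1.0200i → escape time 3
(row=3, col=2): c = -0.4240 + -1.0200i → escape time 4
(row=3, col=3): c = -0.0860 + -1.0200i → escape time 8
(row=3, col=4): c = 0.2520 + -1.0200i → escape time 4
(row=3, col=5): c = 0.5900 + -1.0200i → escape time 2
(row=4, col=0): c = -1.1000 + -1.3300i → escape time 2
(row=4, col=1): c = -0.7620 + -1.3300i → escape time 2
(row=4, col=2): c = -0.4240 + -1.3300i → escape time 2
(row=4, col=3): c = -0.0860 + -1.3300i → escape time 2
(row=4, col=4): c = 0.2520 + -1.3300i → escape time 2
(row=4, col=5): c = 0.5900 + -1.3300i → escape time 2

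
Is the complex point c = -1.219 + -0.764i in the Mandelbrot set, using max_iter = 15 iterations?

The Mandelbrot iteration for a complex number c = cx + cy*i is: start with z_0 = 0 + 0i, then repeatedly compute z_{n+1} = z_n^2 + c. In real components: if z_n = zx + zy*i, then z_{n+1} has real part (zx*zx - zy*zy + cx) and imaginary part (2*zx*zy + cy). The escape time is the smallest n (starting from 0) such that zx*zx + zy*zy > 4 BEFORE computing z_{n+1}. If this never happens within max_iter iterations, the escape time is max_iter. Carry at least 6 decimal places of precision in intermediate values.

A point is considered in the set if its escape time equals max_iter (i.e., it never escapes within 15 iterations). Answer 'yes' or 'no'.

z_0 = 0 + 0i, c = -1.2190 + -0.7640i
Iter 1: z = -1.2190 + -0.7640i, |z|^2 = 2.0697
Iter 2: z = -0.3167 + 1.0986i, |z|^2 = 1.3073
Iter 3: z = -2.3257 + -1.4600i, |z|^2 = 7.5402
Escaped at iteration 3

Answer: no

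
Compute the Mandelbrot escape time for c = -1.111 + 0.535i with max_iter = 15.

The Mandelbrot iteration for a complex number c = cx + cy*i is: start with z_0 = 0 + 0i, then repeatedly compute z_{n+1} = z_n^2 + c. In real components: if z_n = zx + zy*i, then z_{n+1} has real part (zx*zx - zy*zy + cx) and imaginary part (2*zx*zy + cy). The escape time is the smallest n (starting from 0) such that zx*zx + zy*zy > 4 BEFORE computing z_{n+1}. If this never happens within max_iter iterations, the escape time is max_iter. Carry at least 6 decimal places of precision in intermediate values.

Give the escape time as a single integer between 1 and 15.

Answer: 5

Derivation:
z_0 = 0 + 0i, c = -1.1110 + 0.5350i
Iter 1: z = -1.1110 + 0.5350i, |z|^2 = 1.5205
Iter 2: z = -0.1629 + -0.6538i, |z|^2 = 0.4540
Iter 3: z = -1.5119 + 0.7480i, |z|^2 = 2.8453
Iter 4: z = 0.6153 + -1.7268i, |z|^2 = 3.3603
Iter 5: z = -3.7142 + -1.5899i, |z|^2 = 16.3230
Escaped at iteration 5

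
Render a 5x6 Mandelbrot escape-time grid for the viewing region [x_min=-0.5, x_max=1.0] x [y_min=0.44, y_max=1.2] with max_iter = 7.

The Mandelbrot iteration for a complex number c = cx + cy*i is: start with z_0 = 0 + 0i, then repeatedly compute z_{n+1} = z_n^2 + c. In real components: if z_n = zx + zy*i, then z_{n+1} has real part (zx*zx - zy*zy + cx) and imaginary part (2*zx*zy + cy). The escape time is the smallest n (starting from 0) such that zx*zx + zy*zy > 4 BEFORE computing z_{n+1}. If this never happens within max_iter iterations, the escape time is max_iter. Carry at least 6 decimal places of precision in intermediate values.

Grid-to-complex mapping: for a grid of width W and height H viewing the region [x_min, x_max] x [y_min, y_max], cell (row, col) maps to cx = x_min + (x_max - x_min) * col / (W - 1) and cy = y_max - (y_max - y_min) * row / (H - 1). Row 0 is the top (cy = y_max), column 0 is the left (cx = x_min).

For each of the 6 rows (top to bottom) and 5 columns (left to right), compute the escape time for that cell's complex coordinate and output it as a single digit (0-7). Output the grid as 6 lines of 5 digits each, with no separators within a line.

Answer: 33222
47322
47422
67532
77732
77732

Derivation:
(row=0, col=0): c = -0.5000 + 1.2000i → escape time 3
(row=0, col=1): c = -0.1250 + 1.2000i → escape time 3
(row=0, col=2): c = 0.2500 + 1.2000i → escape time 2
(row=0, col=3): c = 0.6250 + 1.2000i → escape time 2
(row=0, col=4): c = 1.0000 + 1.2000i → escape time 2
(row=1, col=0): c = -0.5000 + 1.0480i → escape time 4
(row=1, col=1): c = -0.1250 + 1.0480i → escape time 7
(row=1, col=2): c = 0.2500 + 1.0480i → escape time 3
(row=1, col=3): c = 0.6250 + 1.0480i → escape time 2
(row=1, col=4): c = 1.0000 + 1.0480i → escape time 2
(row=2, col=0): c = -0.5000 + 0.8960i → escape time 4
(row=2, col=1): c = -0.1250 + 0.8960i → escape time 7
(row=2, col=2): c = 0.2500 + 0.8960i → escape time 4
(row=2, col=3): c = 0.6250 + 0.8960i → escape time 2
(row=2, col=4): c = 1.0000 + 0.8960i → escape time 2
(row=3, col=0): c = -0.5000 + 0.7440i → escape time 6
(row=3, col=1): c = -0.1250 + 0.7440i → escape time 7
(row=3, col=2): c = 0.2500 + 0.7440i → escape time 5
(row=3, col=3): c = 0.6250 + 0.7440i → escape time 3
(row=3, col=4): c = 1.0000 + 0.7440i → escape time 2
(row=4, col=0): c = -0.5000 + 0.5920i → escape time 7
(row=4, col=1): c = -0.1250 + 0.5920i → escape time 7
(row=4, col=2): c = 0.2500 + 0.5920i → escape time 7
(row=4, col=3): c = 0.6250 + 0.5920i → escape time 3
(row=4, col=4): c = 1.0000 + 0.5920i → escape time 2
(row=5, col=0): c = -0.5000 + 0.4400i → escape time 7
(row=5, col=1): c = -0.1250 + 0.4400i → escape time 7
(row=5, col=2): c = 0.2500 + 0.4400i → escape time 7
(row=5, col=3): c = 0.6250 + 0.4400i → escape time 3
(row=5, col=4): c = 1.0000 + 0.4400i → escape time 2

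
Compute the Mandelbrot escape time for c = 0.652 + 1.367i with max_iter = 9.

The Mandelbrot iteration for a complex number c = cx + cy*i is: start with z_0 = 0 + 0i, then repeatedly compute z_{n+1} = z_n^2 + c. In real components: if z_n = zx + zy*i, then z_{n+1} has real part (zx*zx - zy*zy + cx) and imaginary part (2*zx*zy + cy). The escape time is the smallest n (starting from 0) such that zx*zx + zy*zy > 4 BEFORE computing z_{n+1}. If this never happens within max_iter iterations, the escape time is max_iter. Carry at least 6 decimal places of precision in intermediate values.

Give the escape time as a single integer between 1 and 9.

z_0 = 0 + 0i, c = 0.6520 + 1.3670i
Iter 1: z = 0.6520 + 1.3670i, |z|^2 = 2.2938
Iter 2: z = -0.7916 + 3.1496i, |z|^2 = 10.5464
Escaped at iteration 2

Answer: 2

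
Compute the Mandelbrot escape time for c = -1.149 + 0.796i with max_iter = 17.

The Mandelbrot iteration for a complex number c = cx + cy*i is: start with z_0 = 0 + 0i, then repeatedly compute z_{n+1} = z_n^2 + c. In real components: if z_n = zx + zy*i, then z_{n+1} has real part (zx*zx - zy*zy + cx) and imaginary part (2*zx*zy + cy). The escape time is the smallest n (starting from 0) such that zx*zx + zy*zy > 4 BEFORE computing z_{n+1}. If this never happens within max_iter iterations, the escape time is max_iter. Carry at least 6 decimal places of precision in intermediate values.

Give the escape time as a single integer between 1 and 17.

z_0 = 0 + 0i, c = -1.1490 + 0.7960i
Iter 1: z = -1.1490 + 0.7960i, |z|^2 = 1.9538
Iter 2: z = -0.4624 + -1.0332i, |z|^2 = 1.2813
Iter 3: z = -2.0027 + 1.7515i, |z|^2 = 7.0787
Escaped at iteration 3

Answer: 3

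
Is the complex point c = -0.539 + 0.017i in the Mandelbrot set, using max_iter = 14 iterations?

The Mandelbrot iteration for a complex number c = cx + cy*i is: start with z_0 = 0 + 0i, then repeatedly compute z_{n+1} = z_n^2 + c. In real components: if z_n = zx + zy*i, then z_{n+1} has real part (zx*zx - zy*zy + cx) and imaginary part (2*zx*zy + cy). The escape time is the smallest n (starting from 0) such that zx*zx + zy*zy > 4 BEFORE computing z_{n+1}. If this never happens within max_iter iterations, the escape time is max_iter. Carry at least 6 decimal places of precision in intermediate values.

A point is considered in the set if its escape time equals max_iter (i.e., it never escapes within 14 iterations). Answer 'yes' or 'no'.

z_0 = 0 + 0i, c = -0.5390 + 0.0170i
Iter 1: z = -0.5390 + 0.0170i, |z|^2 = 0.2908
Iter 2: z = -0.2488 + -0.0013i, |z|^2 = 0.0619
Iter 3: z = -0.4771 + 0.0177i, |z|^2 = 0.2280
Iter 4: z = -0.3117 + 0.0001i, |z|^2 = 0.0971
Iter 5: z = -0.4419 + 0.0169i, |z|^2 = 0.1955
Iter 6: z = -0.3440 + 0.0021i, |z|^2 = 0.1184
Iter 7: z = -0.4206 + 0.0156i, |z|^2 = 0.1772
Iter 8: z = -0.3623 + 0.0039i, |z|^2 = 0.1313
Iter 9: z = -0.4077 + 0.0142i, |z|^2 = 0.1665
Iter 10: z = -0.3729 + 0.0054i, |z|^2 = 0.1391
Iter 11: z = -0.3999 + 0.0129i, |z|^2 = 0.1601
Iter 12: z = -0.3792 + 0.0066i, |z|^2 = 0.1438
Iter 13: z = -0.3952 + 0.0120i, |z|^2 = 0.1564
Did not escape in 14 iterations → in set

Answer: yes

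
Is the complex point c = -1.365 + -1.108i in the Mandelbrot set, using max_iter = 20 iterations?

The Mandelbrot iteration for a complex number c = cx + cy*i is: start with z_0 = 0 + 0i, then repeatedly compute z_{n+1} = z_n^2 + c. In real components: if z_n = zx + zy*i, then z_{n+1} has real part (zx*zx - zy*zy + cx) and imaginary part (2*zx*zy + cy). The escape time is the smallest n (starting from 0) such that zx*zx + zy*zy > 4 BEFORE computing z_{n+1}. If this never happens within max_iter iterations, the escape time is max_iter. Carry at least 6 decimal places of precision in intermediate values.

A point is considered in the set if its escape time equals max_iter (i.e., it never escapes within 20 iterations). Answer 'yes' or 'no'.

Answer: no

Derivation:
z_0 = 0 + 0i, c = -1.3650 + -1.1080i
Iter 1: z = -1.3650 + -1.1080i, |z|^2 = 3.0909
Iter 2: z = -0.7294 + 1.9168i, |z|^2 = 4.2064
Escaped at iteration 2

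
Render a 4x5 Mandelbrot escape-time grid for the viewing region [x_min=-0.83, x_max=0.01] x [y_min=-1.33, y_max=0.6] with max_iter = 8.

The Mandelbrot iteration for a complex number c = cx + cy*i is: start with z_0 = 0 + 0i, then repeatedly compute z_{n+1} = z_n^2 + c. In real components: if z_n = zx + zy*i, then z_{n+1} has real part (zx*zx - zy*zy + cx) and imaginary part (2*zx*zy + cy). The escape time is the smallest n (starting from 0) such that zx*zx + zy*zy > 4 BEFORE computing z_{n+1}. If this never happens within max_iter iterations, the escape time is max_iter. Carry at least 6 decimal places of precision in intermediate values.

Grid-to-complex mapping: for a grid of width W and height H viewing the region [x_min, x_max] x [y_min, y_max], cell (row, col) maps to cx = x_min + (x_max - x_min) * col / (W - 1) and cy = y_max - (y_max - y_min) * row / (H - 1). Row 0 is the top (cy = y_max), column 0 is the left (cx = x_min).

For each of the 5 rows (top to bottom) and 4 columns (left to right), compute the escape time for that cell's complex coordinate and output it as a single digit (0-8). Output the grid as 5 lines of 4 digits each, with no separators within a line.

Answer: 5888
8888
8888
4488
2222

Derivation:
(row=0, col=0): c = -0.8300 + 0.6000i → escape time 5
(row=0, col=1): c = -0.5500 + 0.6000i → escape time 8
(row=0, col=2): c = -0.2700 + 0.6000i → escape time 8
(row=0, col=3): c = 0.0100 + 0.6000i → escape time 8
(row=1, col=0): c = -0.8300 + 0.1175i → escape time 8
(row=1, col=1): c = -0.5500 + 0.1175i → escape time 8
(row=1, col=2): c = -0.2700 + 0.1175i → escape time 8
(row=1, col=3): c = 0.0100 + 0.1175i → escape time 8
(row=2, col=0): c = -0.8300 + -0.3650i → escape time 8
(row=2, col=1): c = -0.5500 + -0.3650i → escape time 8
(row=2, col=2): c = -0.2700 + -0.3650i → escape time 8
(row=2, col=3): c = 0.0100 + -0.3650i → escape time 8
(row=3, col=0): c = -0.8300 + -0.8475i → escape time 4
(row=3, col=1): c = -0.5500 + -0.8475i → escape time 4
(row=3, col=2): c = -0.2700 + -0.8475i → escape time 8
(row=3, col=3): c = 0.0100 + -0.8475i → escape time 8
(row=4, col=0): c = -0.8300 + -1.3300i → escape time 2
(row=4, col=1): c = -0.5500 + -1.3300i → escape time 2
(row=4, col=2): c = -0.2700 + -1.3300i → escape time 2
(row=4, col=3): c = 0.0100 + -1.3300i → escape time 2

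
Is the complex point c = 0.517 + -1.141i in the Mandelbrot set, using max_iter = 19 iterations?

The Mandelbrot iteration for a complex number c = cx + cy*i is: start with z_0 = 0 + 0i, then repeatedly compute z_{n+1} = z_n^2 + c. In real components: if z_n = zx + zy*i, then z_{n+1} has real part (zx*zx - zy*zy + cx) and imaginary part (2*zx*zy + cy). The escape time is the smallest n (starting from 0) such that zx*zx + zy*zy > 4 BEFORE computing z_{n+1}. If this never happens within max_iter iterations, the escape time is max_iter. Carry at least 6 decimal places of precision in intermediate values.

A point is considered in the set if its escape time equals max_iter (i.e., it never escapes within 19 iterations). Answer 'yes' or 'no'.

z_0 = 0 + 0i, c = 0.5170 + -1.1410i
Iter 1: z = 0.5170 + -1.1410i, |z|^2 = 1.5692
Iter 2: z = -0.5176 + -2.3208i, |z|^2 = 5.6540
Escaped at iteration 2

Answer: no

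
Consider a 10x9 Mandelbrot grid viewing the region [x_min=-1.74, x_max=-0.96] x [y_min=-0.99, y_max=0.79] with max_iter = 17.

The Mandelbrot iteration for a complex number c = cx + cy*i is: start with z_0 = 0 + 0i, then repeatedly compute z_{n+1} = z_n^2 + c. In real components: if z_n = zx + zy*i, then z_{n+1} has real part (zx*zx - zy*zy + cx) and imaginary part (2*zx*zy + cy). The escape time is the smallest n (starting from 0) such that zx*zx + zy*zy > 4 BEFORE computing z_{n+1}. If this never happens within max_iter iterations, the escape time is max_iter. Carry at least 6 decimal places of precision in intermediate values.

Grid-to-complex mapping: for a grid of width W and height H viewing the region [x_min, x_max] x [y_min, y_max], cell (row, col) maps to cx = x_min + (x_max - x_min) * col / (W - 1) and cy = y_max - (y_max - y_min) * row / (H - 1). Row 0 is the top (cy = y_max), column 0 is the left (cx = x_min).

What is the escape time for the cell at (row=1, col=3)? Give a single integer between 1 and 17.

z_0 = 0 + 0i, c = -1.4800 + 0.5675i
Iter 1: z = -1.4800 + 0.5675i, |z|^2 = 2.5125
Iter 2: z = 0.3883 + -1.1123i, |z|^2 = 1.3880
Iter 3: z = -2.5664 + -0.2964i, |z|^2 = 6.6743
Escaped at iteration 3

Answer: 3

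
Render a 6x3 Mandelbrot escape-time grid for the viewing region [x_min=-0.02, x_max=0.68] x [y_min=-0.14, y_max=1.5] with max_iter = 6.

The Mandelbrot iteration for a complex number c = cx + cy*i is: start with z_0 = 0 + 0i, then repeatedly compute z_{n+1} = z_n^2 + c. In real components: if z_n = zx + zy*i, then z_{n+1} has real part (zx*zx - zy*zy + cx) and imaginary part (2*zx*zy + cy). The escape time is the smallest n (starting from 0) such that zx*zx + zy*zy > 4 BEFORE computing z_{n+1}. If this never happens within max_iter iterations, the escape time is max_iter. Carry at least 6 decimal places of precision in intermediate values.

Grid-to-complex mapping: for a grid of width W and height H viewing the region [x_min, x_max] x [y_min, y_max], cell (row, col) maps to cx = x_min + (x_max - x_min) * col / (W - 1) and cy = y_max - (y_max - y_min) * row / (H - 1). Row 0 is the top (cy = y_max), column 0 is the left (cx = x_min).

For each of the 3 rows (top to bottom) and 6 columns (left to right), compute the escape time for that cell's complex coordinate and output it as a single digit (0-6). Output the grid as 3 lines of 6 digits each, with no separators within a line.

(row=0, col=0): c = -0.0200 + 1.5000i → escape time 2
(row=0, col=1): c = 0.1200 + 1.5000i → escape time 2
(row=0, col=2): c = 0.2600 + 1.5000i → escape time 2
(row=0, col=3): c = 0.4000 + 1.5000i → escape time 2
(row=0, col=4): c = 0.5400 + 1.5000i → escape time 2
(row=0, col=5): c = 0.6800 + 1.5000i → escape time 2
(row=1, col=0): c = -0.0200 + 0.6800i → escape time 6
(row=1, col=1): c = 0.1200 + 0.6800i → escape time 6
(row=1, col=2): c = 0.2600 + 0.6800i → escape time 6
(row=1, col=3): c = 0.4000 + 0.6800i → escape time 6
(row=1, col=4): c = 0.5400 + 0.6800i → escape time 3
(row=1, col=5): c = 0.6800 + 0.6800i → escape time 3
(row=2, col=0): c = -0.0200 + -0.1400i → escape time 6
(row=2, col=1): c = 0.1200 + -0.1400i → escape time 6
(row=2, col=2): c = 0.2600 + -0.1400i → escape time 6
(row=2, col=3): c = 0.4000 + -0.1400i → escape time 6
(row=2, col=4): c = 0.5400 + -0.1400i → escape time 4
(row=2, col=5): c = 0.6800 + -0.1400i → escape time 3

Answer: 222222
666633
666643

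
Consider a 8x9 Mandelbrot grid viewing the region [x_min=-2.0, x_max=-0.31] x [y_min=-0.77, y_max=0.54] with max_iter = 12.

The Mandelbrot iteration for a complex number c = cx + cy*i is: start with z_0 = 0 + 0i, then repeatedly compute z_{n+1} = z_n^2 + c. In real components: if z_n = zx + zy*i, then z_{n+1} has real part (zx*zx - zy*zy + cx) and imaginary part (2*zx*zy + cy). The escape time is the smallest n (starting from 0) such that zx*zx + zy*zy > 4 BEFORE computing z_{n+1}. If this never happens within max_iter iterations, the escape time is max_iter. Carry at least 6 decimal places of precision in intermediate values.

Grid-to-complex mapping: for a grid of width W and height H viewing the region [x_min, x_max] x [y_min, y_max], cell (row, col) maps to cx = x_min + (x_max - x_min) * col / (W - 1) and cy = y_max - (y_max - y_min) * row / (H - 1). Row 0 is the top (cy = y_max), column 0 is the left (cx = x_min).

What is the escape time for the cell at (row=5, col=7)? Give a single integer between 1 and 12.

z_0 = 0 + 0i, c = -0.3100 + -0.2788i
Iter 1: z = -0.3100 + -0.2788i, |z|^2 = 0.1738
Iter 2: z = -0.2916 + -0.1059i, |z|^2 = 0.0963
Iter 3: z = -0.2362 + -0.2170i, |z|^2 = 0.1029
Iter 4: z = -0.3013 + -0.1763i, |z|^2 = 0.1218
Iter 5: z = -0.2503 + -0.1725i, |z|^2 = 0.0924
Iter 6: z = -0.2771 + -0.1924i, |z|^2 = 0.1138
Iter 7: z = -0.2702 + -0.1721i, |z|^2 = 0.1026
Iter 8: z = -0.2666 + -0.1857i, |z|^2 = 0.1056
Iter 9: z = -0.2734 + -0.1797i, |z|^2 = 0.1071
Iter 10: z = -0.2675 + -0.1805i, |z|^2 = 0.1042
Iter 11: z = -0.2710 + -0.1822i, |z|^2 = 0.1066

Answer: 12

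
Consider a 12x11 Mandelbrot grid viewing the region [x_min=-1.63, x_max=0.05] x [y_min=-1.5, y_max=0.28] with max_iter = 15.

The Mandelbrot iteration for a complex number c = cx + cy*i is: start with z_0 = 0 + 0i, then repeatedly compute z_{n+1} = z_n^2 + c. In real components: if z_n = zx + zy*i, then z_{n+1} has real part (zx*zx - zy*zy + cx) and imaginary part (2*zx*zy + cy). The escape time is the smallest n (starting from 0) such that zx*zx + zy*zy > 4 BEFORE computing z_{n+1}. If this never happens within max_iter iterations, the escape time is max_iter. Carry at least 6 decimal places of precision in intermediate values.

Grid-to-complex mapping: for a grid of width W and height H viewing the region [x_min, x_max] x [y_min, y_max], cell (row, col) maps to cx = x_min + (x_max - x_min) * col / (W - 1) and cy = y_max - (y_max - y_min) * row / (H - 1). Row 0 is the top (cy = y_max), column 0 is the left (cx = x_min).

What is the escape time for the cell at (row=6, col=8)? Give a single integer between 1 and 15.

z_0 = 0 + 0i, c = -0.4082 + -0.7880i
Iter 1: z = -0.4082 + -0.7880i, |z|^2 = 0.7876
Iter 2: z = -0.8625 + -0.1447i, |z|^2 = 0.7649
Iter 3: z = 0.3148 + -0.5384i, |z|^2 = 0.3890
Iter 4: z = -0.5989 + -1.1270i, |z|^2 = 1.6288
Iter 5: z = -1.3195 + 0.5620i, |z|^2 = 2.0570
Iter 6: z = 1.0172 + -2.2710i, |z|^2 = 6.1923
Escaped at iteration 6

Answer: 6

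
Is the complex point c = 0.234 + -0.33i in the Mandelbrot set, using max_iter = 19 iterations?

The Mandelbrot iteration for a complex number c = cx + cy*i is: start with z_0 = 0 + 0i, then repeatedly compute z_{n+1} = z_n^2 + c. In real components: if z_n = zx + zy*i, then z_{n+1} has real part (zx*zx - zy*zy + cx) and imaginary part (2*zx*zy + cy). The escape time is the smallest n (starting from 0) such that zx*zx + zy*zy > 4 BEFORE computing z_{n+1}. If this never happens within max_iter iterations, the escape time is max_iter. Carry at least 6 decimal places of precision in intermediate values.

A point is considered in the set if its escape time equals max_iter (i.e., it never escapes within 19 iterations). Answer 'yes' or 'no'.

Answer: yes

Derivation:
z_0 = 0 + 0i, c = 0.2340 + -0.3300i
Iter 1: z = 0.2340 + -0.3300i, |z|^2 = 0.1637
Iter 2: z = 0.1799 + -0.4844i, |z|^2 = 0.2670
Iter 3: z = 0.0317 + -0.5043i, |z|^2 = 0.2553
Iter 4: z = -0.0193 + -0.3619i, |z|^2 = 0.1314
Iter 5: z = 0.1034 + -0.3160i, |z|^2 = 0.1106
Iter 6: z = 0.1448 + -0.3953i, |z|^2 = 0.1773
Iter 7: z = 0.0987 + -0.4445i, |z|^2 = 0.2073
Iter 8: z = 0.0462 + -0.4177i, |z|^2 = 0.1766
Iter 9: z = 0.0616 + -0.3686i, |z|^2 = 0.1396
Iter 10: z = 0.1020 + -0.3754i, |z|^2 = 0.1514
Iter 11: z = 0.1034 + -0.4066i, |z|^2 = 0.1760
Iter 12: z = 0.0794 + -0.4141i, |z|^2 = 0.1778
Iter 13: z = 0.0688 + -0.3958i, |z|^2 = 0.1614
Iter 14: z = 0.0821 + -0.3845i, |z|^2 = 0.1546
Iter 15: z = 0.0929 + -0.3931i, |z|^2 = 0.1632
Iter 16: z = 0.0881 + -0.4031i, |z|^2 = 0.1702
Iter 17: z = 0.0793 + -0.4010i, |z|^2 = 0.1671
Iter 18: z = 0.0795 + -0.3936i, |z|^2 = 0.1612
Did not escape in 19 iterations → in set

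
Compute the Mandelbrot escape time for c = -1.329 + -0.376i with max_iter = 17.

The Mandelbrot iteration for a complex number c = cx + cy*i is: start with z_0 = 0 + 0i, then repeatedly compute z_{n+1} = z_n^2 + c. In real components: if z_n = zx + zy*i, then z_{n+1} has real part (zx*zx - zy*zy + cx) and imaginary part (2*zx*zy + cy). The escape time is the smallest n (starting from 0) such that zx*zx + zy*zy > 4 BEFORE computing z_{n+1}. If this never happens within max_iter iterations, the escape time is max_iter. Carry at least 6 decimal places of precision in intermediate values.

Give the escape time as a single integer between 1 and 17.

Answer: 6

Derivation:
z_0 = 0 + 0i, c = -1.3290 + -0.3760i
Iter 1: z = -1.3290 + -0.3760i, |z|^2 = 1.9076
Iter 2: z = 0.2959 + 0.6234i, |z|^2 = 0.4762
Iter 3: z = -1.6301 + -0.0071i, |z|^2 = 2.6573
Iter 4: z = 1.3282 + -0.3528i, |z|^2 = 1.8885
Iter 5: z = 0.3106 + -1.3132i, |z|^2 = 1.8210
Iter 6: z = -2.9571 + -1.1917i, |z|^2 = 10.1644
Escaped at iteration 6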